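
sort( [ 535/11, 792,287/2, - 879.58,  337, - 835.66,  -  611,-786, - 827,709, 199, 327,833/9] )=[ - 879.58,-835.66, - 827,-786,-611,535/11,833/9, 287/2,199,327,337,709, 792 ] 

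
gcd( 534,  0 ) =534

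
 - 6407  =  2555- 8962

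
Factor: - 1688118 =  -2^1 * 3^1*281353^1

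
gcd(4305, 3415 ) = 5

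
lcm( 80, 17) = 1360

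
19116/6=3186  =  3186.00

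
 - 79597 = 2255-81852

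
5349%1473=930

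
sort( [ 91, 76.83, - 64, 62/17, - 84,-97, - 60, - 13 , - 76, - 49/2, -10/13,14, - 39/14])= [ - 97 , - 84, - 76, - 64, - 60, - 49/2, - 13 , - 39/14,- 10/13, 62/17, 14 , 76.83 , 91]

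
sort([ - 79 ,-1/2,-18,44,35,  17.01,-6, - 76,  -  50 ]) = [  -  79, - 76,-50,-18, - 6,-1/2,17.01, 35,44]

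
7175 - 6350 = 825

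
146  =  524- 378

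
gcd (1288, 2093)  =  161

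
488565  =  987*495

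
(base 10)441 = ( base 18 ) 169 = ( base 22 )K1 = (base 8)671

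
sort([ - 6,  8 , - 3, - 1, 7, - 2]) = [  -  6, -3, - 2, - 1, 7, 8 ] 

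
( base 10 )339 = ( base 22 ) F9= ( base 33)A9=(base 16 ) 153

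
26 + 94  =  120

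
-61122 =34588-95710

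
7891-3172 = 4719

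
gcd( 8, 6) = 2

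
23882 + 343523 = 367405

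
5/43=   5/43 = 0.12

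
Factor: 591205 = 5^1*317^1*373^1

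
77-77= 0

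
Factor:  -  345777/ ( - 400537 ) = 3^1*17^( - 1)*23561^(-1)*115259^1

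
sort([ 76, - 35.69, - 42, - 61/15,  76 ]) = [ - 42,-35.69, - 61/15, 76, 76 ]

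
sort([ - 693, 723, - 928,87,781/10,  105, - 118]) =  [ - 928,-693, - 118,  781/10,87,105, 723]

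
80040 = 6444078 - 6364038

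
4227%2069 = 89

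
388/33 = 388/33 = 11.76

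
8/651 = 8/651 = 0.01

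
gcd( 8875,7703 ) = 1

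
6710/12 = 3355/6 = 559.17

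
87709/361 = 87709/361 = 242.96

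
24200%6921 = 3437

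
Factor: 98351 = 11^1 *8941^1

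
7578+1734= 9312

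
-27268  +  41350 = 14082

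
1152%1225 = 1152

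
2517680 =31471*80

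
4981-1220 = 3761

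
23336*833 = 19438888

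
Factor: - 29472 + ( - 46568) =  - 2^3 *5^1*1901^1 = -  76040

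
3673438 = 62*59249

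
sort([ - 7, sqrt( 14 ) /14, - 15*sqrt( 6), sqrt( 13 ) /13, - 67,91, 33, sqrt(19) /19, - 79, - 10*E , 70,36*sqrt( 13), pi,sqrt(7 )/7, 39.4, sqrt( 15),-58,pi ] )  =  [-79, - 67, - 58 , - 15*sqrt( 6), -10*E, - 7, sqrt(19)/19, sqrt( 14)/14, sqrt( 13) /13, sqrt( 7 ) /7,pi,  pi, sqrt(15 ), 33, 39.4,70,91,  36*sqrt(13 )]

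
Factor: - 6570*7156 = - 47014920  =  - 2^3*3^2 *5^1*73^1*1789^1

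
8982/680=4491/340 = 13.21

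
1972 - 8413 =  - 6441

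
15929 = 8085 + 7844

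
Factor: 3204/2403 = 4/3 = 2^2 * 3^( - 1 ) 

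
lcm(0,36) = 0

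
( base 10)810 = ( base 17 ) 2DB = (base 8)1452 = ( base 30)r0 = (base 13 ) 4A4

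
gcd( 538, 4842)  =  538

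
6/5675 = 6/5675 =0.00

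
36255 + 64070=100325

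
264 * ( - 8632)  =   - 2278848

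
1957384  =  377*5192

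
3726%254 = 170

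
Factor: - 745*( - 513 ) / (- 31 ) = -382185/31 = - 3^3*5^1 * 19^1*31^( - 1)*149^1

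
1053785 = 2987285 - 1933500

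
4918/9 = 4918/9 = 546.44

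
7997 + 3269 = 11266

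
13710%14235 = 13710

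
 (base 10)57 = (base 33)1o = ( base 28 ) 21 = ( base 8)71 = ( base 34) 1N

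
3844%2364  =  1480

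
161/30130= 7/1310 = 0.01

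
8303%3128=2047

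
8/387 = 8/387 = 0.02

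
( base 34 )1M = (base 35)1L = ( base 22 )2C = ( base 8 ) 70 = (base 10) 56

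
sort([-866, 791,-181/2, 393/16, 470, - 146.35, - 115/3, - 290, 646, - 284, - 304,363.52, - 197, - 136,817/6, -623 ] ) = [ - 866,  -  623, - 304, - 290,- 284, - 197  , - 146.35, - 136, - 181/2, - 115/3,393/16, 817/6 , 363.52,470,646,791]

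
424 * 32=13568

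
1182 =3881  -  2699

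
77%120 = 77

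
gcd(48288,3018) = 3018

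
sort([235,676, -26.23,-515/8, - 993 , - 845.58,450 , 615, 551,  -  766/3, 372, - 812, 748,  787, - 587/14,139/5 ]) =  [  -  993 ,-845.58, - 812, - 766/3,  -  515/8, - 587/14, - 26.23, 139/5,235, 372,450, 551, 615, 676 , 748, 787]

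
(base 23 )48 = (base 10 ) 100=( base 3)10201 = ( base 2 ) 1100100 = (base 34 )2w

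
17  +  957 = 974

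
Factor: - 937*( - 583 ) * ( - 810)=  - 2^1 * 3^4*  5^1*11^1*53^1*937^1=-442479510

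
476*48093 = 22892268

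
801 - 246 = 555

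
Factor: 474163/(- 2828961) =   -  3^ (- 2)*314329^(  -  1)*474163^1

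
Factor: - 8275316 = -2^2*7^2*42221^1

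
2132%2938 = 2132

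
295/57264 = 295/57264 = 0.01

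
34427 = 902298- 867871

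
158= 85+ 73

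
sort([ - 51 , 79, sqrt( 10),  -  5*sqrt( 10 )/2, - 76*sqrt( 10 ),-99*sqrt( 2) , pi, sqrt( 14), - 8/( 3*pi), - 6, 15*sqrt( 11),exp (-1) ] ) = [ - 76*sqrt( 10 ), - 99*sqrt( 2),  -  51, - 5 * sqrt( 10)/2, - 6, - 8/( 3 *pi), exp(-1 ), pi, sqrt( 10) , sqrt( 14 ), 15 * sqrt(11),  79 ] 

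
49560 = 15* 3304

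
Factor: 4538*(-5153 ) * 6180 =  - 144515060520 = -  2^3*3^1*5^1*103^1*2269^1*5153^1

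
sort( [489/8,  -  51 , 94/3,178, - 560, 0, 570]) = [  -  560, - 51, 0, 94/3,489/8, 178 , 570 ] 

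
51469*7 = 360283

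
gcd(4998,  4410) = 294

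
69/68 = 1+1/68 = 1.01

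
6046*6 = 36276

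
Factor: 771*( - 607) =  - 3^1*257^1*607^1 = -  467997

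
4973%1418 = 719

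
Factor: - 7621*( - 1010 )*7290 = 56112660900 = 2^2*3^6*5^2*101^1*7621^1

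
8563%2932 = 2699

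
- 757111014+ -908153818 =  - 1665264832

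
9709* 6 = 58254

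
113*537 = 60681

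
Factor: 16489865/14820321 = 3^( - 1)*5^1* 7^1*79^( - 1 )*62533^( - 1) * 471139^1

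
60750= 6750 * 9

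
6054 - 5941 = 113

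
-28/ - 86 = 14/43 =0.33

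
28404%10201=8002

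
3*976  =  2928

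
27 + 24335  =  24362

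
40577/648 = 40577/648 = 62.62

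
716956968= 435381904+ 281575064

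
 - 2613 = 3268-5881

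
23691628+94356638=118048266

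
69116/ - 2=  -  34558/1 = - 34558.00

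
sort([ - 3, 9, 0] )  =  [ - 3,0,9]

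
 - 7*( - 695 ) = 4865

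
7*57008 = 399056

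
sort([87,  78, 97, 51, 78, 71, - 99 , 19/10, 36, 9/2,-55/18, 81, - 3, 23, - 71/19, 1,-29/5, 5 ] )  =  [ - 99, - 29/5 , - 71/19, - 55/18 , - 3,  1,19/10,9/2, 5,23,36, 51, 71,78,78, 81 , 87, 97]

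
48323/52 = 48323/52 = 929.29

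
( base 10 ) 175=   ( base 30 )5p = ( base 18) 9D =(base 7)340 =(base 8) 257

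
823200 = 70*11760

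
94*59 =5546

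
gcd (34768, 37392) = 656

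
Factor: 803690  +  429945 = 1233635=5^1 * 13^1 * 18979^1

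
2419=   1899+520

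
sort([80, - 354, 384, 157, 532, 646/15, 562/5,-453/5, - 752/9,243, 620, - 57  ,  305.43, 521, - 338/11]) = [ - 354 , - 453/5, - 752/9, - 57, - 338/11,  646/15, 80, 562/5, 157,243, 305.43,384, 521, 532,  620 ] 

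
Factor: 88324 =2^2*71^1*311^1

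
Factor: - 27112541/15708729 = - 3^( - 1 )*101^1*331^1*419^(-1)*811^1*12497^( - 1)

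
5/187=5/187 = 0.03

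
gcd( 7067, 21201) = 7067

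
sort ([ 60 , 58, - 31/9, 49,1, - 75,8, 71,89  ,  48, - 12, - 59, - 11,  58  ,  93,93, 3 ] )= [ - 75, - 59, - 12,-11, - 31/9,  1,3, 8, 48, 49, 58, 58,60,71,  89 , 93, 93 ] 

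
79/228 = 79/228 = 0.35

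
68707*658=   45209206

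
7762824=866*8964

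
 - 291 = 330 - 621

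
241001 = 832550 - 591549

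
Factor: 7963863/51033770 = 2^( - 1 )*3^1 * 5^( - 1)*2654621^1 * 5103377^( - 1 )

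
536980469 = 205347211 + 331633258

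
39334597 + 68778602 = 108113199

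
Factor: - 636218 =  - 2^1*11^3*239^1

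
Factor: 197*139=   27383 = 139^1*197^1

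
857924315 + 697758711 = 1555683026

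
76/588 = 19/147  =  0.13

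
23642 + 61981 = 85623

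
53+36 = 89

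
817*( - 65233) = - 53295361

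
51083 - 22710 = 28373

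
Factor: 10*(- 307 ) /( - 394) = 1535/197 = 5^1*197^(-1)*307^1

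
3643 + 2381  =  6024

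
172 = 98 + 74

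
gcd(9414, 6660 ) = 18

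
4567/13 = 351+4/13 = 351.31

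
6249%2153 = 1943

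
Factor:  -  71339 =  - 71339^1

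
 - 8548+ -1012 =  - 9560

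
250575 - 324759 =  - 74184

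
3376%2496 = 880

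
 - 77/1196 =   -  1 + 1119/1196 = -  0.06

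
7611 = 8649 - 1038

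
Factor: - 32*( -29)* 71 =2^5*29^1*71^1 = 65888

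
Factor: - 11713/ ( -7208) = 2^(-3)*13^1 = 13/8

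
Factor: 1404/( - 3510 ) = - 2/5=- 2^1*5^( - 1 ) 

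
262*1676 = 439112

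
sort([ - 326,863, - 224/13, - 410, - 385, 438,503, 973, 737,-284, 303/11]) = [ - 410, - 385,- 326,-284, - 224/13, 303/11, 438,503, 737,863, 973]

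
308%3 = 2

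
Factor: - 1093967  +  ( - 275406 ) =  - 1369373^1 =- 1369373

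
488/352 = 1 + 17/44 = 1.39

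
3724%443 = 180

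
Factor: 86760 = 2^3*3^2* 5^1*241^1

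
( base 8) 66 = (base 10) 54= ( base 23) 28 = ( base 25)24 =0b110110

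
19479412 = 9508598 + 9970814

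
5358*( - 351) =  -1880658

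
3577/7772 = 3577/7772 = 0.46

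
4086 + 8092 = 12178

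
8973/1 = 8973=8973.00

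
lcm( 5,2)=10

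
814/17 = 47 +15/17 = 47.88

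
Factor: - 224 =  - 2^5*7^1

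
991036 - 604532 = 386504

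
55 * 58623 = 3224265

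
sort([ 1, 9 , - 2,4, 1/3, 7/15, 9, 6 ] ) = [-2,1/3,7/15, 1 , 4 , 6,9 , 9 ]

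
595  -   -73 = 668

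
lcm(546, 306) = 27846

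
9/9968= 9/9968=0.00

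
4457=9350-4893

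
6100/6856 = 1525/1714=0.89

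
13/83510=13/83510 = 0.00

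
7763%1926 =59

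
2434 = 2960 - 526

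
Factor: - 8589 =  - 3^1*7^1*409^1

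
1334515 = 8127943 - 6793428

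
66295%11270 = 9945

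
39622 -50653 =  - 11031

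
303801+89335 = 393136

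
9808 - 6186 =3622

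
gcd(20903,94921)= 1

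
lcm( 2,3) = 6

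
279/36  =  31/4 = 7.75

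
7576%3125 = 1326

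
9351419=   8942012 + 409407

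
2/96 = 1/48 = 0.02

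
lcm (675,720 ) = 10800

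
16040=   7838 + 8202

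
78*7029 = 548262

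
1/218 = 1/218 = 0.00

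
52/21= 52/21 = 2.48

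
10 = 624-614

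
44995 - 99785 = -54790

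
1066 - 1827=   -  761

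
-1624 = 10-1634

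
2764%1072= 620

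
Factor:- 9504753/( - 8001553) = 3^1*7^( - 2 )*61^( - 1)*631^1*2677^(-1 )*5021^1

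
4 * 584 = 2336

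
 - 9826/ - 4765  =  9826/4765=   2.06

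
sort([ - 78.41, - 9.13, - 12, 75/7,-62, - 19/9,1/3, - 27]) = [-78.41,  -  62 ,-27,-12,  -  9.13, - 19/9, 1/3,  75/7 ] 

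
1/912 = 1/912 = 0.00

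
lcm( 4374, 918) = 74358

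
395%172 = 51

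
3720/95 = 39 + 3/19 = 39.16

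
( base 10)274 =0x112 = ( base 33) 8a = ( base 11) 22a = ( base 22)CA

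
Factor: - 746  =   - 2^1*373^1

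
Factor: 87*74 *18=2^2*3^3*29^1*37^1 = 115884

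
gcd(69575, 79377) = 1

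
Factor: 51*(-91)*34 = -157794 =- 2^1*3^1 * 7^1*13^1 * 17^2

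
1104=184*6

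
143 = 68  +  75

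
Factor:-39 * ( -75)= 2925 = 3^2*5^2*13^1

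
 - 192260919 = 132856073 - 325116992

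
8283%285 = 18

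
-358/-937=358/937 = 0.38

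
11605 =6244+5361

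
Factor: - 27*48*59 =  - 76464= - 2^4*3^4* 59^1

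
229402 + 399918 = 629320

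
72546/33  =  2198 + 4/11 =2198.36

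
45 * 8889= 400005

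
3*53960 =161880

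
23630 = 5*4726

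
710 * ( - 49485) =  - 35134350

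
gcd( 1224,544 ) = 136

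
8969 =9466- 497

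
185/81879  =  185/81879=0.00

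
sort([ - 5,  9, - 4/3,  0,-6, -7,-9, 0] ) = [-9,-7,  -  6, - 5,-4/3, 0,0, 9 ]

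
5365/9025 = 1073/1805= 0.59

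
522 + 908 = 1430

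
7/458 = 7/458=0.02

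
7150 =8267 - 1117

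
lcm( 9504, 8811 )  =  845856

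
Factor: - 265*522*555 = -76773150  =  - 2^1* 3^3*5^2  *29^1*37^1*53^1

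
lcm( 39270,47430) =3652110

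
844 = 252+592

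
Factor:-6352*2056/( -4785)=2^7*3^( - 1)*5^( - 1)*11^( - 1)*29^( - 1)*257^1 * 397^1 = 13059712/4785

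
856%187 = 108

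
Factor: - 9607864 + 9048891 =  - 558973 = - 558973^1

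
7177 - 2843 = 4334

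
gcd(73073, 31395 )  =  91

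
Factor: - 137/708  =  -2^(-2) * 3^( - 1) * 59^(-1 ) * 137^1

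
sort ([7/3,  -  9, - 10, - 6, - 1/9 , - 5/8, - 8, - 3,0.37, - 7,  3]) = [ - 10, - 9, - 8, - 7, - 6, - 3,-5/8,-1/9, 0.37,7/3, 3]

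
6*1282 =7692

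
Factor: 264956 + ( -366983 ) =-3^1*71^1*479^1 = -102027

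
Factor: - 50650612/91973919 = - 2^2*3^ ( - 1 )*73^1*89^1  *  1621^( - 1)*1949^1*18913^( - 1 ) 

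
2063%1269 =794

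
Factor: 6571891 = 19^1*345889^1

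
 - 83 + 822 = 739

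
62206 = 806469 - 744263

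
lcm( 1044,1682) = 30276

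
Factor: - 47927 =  - 11^1*4357^1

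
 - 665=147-812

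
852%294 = 264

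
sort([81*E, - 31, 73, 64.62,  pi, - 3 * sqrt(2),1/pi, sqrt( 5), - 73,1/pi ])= [ - 73,- 31, - 3*sqrt(2), 1/pi, 1/pi,sqrt( 5), pi,64.62 , 73,81  *  E ] 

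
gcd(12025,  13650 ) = 325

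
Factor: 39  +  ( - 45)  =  -2^1 * 3^1 = -6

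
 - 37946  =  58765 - 96711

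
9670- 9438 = 232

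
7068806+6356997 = 13425803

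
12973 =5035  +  7938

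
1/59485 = 1/59485= 0.00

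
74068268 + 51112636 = 125180904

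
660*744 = 491040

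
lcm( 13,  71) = 923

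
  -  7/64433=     -  7/64433 =-0.00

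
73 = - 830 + 903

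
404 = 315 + 89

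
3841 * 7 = 26887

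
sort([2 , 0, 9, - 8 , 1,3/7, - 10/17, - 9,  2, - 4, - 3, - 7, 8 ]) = [ - 9, - 8, - 7, - 4, - 3 , -10/17,0, 3/7, 1, 2,2, 8, 9 ]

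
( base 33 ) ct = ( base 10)425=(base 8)651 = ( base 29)EJ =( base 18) 15b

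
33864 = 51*664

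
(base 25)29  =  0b111011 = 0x3b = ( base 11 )54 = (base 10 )59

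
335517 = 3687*91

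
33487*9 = 301383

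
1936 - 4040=-2104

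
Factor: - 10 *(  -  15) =2^1*3^1*5^2 = 150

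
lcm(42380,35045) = 1822340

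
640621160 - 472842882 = 167778278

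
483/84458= 483/84458 = 0.01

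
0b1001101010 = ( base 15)2b3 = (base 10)618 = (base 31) jt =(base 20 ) 1ai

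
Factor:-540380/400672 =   -  2^ (  -  3 )*5^1*19^( - 1 )*41^1 = -  205/152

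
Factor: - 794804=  - 2^2*198701^1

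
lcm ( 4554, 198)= 4554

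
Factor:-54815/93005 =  - 577/979 = - 11^( - 1) * 89^(-1)*577^1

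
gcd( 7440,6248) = 8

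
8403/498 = 16 + 145/166 = 16.87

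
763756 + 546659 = 1310415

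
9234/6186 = 1539/1031=1.49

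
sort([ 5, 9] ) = [ 5, 9] 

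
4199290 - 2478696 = 1720594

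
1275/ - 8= - 1275/8 = - 159.38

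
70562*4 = 282248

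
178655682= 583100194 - 404444512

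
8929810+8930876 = 17860686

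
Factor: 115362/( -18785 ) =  - 522/85  =  -  2^1*3^2*5^(  -  1 )*17^( - 1)*29^1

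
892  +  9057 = 9949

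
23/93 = 23/93 = 0.25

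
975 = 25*39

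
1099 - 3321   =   - 2222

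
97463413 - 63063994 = 34399419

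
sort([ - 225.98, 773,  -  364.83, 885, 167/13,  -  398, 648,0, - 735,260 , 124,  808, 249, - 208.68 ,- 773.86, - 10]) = [ - 773.86, - 735,  -  398, - 364.83, - 225.98, - 208.68, - 10, 0,167/13, 124,  249,  260,648,773,808,885]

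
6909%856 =61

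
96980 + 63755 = 160735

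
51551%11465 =5691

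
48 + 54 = 102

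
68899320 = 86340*798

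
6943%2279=106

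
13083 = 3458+9625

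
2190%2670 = 2190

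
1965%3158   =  1965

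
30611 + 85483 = 116094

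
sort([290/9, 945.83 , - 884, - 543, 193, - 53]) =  [ - 884,-543 ,-53,290/9,193,  945.83] 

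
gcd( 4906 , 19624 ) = 4906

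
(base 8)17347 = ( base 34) 6SN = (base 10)7911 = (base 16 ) 1EE7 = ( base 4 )1323213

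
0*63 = 0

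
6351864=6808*933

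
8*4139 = 33112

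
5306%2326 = 654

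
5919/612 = 9+137/204 = 9.67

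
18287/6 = 3047 + 5/6 = 3047.83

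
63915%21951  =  20013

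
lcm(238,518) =8806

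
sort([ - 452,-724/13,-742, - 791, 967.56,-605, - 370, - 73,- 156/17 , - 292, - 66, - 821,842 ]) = [ - 821, - 791,-742,  -  605, - 452, - 370, -292, - 73,-66, - 724/13,-156/17, 842, 967.56]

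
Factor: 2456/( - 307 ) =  - 8 = -  2^3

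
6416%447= 158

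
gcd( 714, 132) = 6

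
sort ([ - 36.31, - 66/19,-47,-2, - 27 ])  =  [ - 47, - 36.31  ,-27, - 66/19,-2 ] 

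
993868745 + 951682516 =1945551261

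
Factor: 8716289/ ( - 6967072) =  - 2^( - 5 )*7^( - 1) * 19^ ( - 1 )*1637^( - 1 )*8716289^1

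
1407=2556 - 1149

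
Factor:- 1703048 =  - 2^3*212881^1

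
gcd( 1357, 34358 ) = 1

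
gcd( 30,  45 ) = 15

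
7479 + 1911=9390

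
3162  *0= 0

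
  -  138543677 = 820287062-958830739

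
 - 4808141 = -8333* 577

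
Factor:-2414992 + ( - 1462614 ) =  - 2^1*1938803^1 =-3877606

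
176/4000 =11/250 = 0.04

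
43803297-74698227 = -30894930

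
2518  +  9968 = 12486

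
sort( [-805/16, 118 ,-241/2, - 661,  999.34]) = [  -  661, - 241/2,-805/16 , 118,999.34 ]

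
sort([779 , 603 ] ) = [603, 779]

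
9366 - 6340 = 3026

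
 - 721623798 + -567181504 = -1288805302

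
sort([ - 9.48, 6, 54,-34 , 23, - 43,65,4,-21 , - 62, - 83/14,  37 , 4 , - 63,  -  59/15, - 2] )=[-63, - 62, -43, - 34,  -  21, - 9.48,-83/14 ,-59/15, - 2, 4, 4, 6, 23 , 37, 54,65]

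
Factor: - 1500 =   -  2^2*3^1*5^3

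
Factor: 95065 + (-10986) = 83^1*1013^1= 84079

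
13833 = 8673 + 5160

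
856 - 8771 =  - 7915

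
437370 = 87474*5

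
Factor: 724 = 2^2*181^1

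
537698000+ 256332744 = 794030744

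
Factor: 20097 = 3^2*7^1 * 11^1*29^1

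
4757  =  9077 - 4320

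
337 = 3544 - 3207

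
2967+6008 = 8975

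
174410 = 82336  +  92074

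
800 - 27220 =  -26420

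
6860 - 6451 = 409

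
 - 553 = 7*( - 79 ) 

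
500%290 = 210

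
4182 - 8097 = - 3915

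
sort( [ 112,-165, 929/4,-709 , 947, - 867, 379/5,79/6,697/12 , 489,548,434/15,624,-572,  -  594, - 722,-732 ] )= [ - 867,  -  732 , - 722, - 709,-594 ,-572, - 165,  79/6 , 434/15,697/12,379/5,112 , 929/4,489, 548, 624,947] 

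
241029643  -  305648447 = - 64618804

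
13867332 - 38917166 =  - 25049834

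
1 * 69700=69700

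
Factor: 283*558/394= 78957/197= 3^2 * 31^1*197^( - 1)* 283^1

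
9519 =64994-55475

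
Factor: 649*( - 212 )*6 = -2^3*3^1*11^1*53^1*  59^1 = -825528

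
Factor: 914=2^1*457^1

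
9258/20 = 4629/10 = 462.90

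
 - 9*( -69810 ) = 628290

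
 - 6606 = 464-7070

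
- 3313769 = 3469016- 6782785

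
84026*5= 420130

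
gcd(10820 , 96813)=1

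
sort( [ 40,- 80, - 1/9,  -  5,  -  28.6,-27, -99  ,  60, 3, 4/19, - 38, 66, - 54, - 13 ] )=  [  -  99, - 80,-54, - 38, - 28.6 ,  -  27, - 13,-5,-1/9 , 4/19, 3, 40,60, 66 ] 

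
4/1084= 1/271 = 0.00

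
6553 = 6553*1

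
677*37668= 25501236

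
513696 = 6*85616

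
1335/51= 445/17 = 26.18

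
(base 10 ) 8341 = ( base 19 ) 1420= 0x2095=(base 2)10000010010101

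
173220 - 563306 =-390086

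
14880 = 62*240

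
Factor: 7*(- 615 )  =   - 3^1*5^1*7^1*41^1  =  - 4305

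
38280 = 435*88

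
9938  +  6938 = 16876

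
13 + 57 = 70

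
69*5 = 345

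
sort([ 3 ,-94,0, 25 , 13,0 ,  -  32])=[- 94, - 32,  0,0,3,13, 25]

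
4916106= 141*34866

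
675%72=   27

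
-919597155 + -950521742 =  - 1870118897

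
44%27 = 17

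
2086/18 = 1043/9 = 115.89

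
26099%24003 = 2096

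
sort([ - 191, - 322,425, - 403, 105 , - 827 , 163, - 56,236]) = [-827 , - 403, - 322 , - 191, - 56,105, 163, 236, 425]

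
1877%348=137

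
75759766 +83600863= 159360629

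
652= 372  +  280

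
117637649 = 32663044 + 84974605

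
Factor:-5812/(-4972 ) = 1453/1243 = 11^( - 1)*113^(-1 )*1453^1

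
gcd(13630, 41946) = 2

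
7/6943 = 7/6943=0.00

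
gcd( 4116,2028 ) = 12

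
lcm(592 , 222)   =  1776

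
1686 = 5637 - 3951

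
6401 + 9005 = 15406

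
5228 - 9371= -4143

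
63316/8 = 15829/2 = 7914.50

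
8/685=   8/685 = 0.01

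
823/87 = 823/87 = 9.46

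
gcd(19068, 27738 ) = 6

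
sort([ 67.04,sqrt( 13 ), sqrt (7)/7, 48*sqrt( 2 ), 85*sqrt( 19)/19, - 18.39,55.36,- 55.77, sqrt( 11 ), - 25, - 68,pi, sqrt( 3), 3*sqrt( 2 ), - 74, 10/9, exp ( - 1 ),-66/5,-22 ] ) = [-74, - 68, - 55.77 , - 25, - 22, - 18.39, - 66/5, exp(-1 ),sqrt ( 7)/7, 10/9, sqrt( 3 ),pi,sqrt( 11 ),sqrt( 13), 3 *sqrt(2 ), 85* sqrt( 19 )/19, 55.36, 67.04,48 *sqrt( 2)]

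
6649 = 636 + 6013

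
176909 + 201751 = 378660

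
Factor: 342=2^1*3^2*19^1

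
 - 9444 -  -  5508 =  - 3936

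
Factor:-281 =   -  281^1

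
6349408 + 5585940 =11935348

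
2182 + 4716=6898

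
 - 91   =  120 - 211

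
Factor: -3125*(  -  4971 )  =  3^1*5^5*1657^1=15534375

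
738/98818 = 369/49409 = 0.01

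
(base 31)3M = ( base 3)11021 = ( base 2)1110011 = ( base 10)115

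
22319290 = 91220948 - 68901658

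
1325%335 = 320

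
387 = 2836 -2449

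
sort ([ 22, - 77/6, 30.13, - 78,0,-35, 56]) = [ - 78,-35, - 77/6, 0, 22,30.13,56]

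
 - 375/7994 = - 375/7994 =- 0.05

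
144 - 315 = - 171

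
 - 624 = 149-773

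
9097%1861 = 1653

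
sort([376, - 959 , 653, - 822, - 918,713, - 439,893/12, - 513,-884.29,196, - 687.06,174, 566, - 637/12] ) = [ - 959, - 918, - 884.29, - 822, - 687.06, - 513, - 439, - 637/12, 893/12, 174, 196 , 376, 566,653,713 ]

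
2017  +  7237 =9254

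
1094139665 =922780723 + 171358942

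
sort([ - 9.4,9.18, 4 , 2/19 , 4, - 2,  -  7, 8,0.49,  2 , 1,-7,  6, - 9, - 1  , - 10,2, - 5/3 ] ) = [ - 10, - 9.4, - 9, - 7, - 7, - 2, - 5/3, - 1, 2/19, 0.49, 1,2,  2, 4,4,6,  8, 9.18 ]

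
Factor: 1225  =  5^2*7^2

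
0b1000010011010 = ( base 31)4D3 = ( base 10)4250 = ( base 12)2562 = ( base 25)6K0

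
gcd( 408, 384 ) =24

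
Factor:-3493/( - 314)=2^(  -  1 )*7^1*157^(-1)*499^1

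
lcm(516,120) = 5160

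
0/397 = 0 = 0.00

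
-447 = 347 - 794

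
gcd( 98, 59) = 1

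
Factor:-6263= - 6263^1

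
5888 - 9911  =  -4023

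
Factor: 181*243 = 43983 = 3^5*181^1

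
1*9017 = 9017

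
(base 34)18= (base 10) 42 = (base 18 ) 26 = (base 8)52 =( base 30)1C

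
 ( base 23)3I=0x57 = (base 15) 5c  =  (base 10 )87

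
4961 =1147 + 3814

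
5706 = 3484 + 2222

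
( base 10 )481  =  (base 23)KL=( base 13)2b0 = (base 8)741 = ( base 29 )gh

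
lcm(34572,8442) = 726012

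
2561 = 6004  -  3443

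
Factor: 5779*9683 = 55958057 = 23^1*421^1 * 5779^1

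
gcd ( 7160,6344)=8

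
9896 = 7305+2591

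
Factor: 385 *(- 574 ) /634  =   - 110495/317 = - 5^1*7^2 * 11^1 * 41^1*317^( - 1) 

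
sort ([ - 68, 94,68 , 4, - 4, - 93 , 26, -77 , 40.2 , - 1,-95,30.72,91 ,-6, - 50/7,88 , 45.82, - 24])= [ - 95, - 93, - 77, - 68, - 24,  -  50/7,  -  6, - 4, - 1,  4, 26,30.72, 40.2, 45.82,68, 88 , 91,94]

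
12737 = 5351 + 7386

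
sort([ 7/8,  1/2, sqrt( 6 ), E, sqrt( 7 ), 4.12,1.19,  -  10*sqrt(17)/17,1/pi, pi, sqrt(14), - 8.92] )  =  [ - 8.92, - 10*sqrt( 17)/17 , 1/pi,1/2,7/8, 1.19,sqrt ( 6 ),sqrt(7) , E,  pi,sqrt(14),4.12]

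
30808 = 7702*4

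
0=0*45980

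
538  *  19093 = 10272034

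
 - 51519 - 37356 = - 88875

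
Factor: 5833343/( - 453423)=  - 3^ ( - 1)*277^1*21059^1*151141^( - 1)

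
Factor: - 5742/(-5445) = 58/55 = 2^1*5^( - 1)*11^(-1)*29^1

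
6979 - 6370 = 609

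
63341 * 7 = 443387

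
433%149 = 135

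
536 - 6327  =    -  5791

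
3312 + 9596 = 12908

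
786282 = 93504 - -692778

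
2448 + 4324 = 6772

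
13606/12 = 6803/6 = 1133.83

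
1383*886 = 1225338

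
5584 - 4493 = 1091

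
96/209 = 96/209 = 0.46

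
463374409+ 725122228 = 1188496637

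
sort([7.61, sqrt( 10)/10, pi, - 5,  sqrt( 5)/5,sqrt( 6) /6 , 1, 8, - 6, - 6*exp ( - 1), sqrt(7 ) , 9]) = [ - 6 , - 5, - 6*exp( - 1 ), sqrt(10) /10, sqrt(6 ) /6,sqrt( 5 ) /5,1,sqrt( 7), pi, 7.61,8,9]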